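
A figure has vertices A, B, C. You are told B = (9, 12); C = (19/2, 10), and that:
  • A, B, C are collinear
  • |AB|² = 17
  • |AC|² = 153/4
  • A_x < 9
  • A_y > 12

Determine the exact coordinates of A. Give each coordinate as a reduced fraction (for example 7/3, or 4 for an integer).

1. A_x = 8  [[A, B, C are collinear ⇒ 2x+1/2y-24=0] ∩ [|A−(9, 12)|²=17]]
2. A_y = 16  [[A, B, C are collinear ⇒ 2x+1/2y-24=0] ∩ [|A−(9, 12)|²=17]]
   so A = (8, 16)

A = (8, 16)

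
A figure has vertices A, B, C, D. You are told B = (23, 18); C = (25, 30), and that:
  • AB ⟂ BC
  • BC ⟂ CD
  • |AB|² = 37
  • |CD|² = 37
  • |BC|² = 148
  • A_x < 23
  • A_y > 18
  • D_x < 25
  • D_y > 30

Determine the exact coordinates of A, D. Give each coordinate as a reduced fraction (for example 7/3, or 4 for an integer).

1. A_x = 17  [[AB ⟂ BC ⇒ -2x-12y+262=0] ∩ [|A−(23, 18)|²=37]]
2. A_y = 19  [[AB ⟂ BC ⇒ -2x-12y+262=0] ∩ [|A−(23, 18)|²=37]]
   so A = (17, 19)
3. D_x = 19  [[BC ⟂ CD ⇒ 2x+12y-410=0] ∩ [|D−(25, 30)|²=37]]
4. D_y = 31  [[BC ⟂ CD ⇒ 2x+12y-410=0] ∩ [|D−(25, 30)|²=37]]
   so D = (19, 31)

A = (17, 19)
D = (19, 31)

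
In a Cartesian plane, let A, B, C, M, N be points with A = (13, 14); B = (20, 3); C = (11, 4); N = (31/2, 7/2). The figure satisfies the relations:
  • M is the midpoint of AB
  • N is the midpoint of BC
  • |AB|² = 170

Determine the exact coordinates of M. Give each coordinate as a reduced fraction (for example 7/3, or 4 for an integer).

1. M_x = 33/2  [2·M = A+B = (13, 14)+(20, 3)]
2. M_y = 17/2  [2·M = A+B = (13, 14)+(20, 3)]
   so M = (33/2, 17/2)

M = (33/2, 17/2)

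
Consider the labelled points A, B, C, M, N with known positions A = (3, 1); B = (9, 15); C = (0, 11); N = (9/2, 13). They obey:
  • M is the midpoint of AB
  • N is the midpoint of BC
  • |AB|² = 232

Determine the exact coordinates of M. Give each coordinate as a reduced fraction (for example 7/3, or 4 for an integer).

1. M_x = 6  [2·M = A+B = (3, 1)+(9, 15)]
2. M_y = 8  [2·M = A+B = (3, 1)+(9, 15)]
   so M = (6, 8)

M = (6, 8)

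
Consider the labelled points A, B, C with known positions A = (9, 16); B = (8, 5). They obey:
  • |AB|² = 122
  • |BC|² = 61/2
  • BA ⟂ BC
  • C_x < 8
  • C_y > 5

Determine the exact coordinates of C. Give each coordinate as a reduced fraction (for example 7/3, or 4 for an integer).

1. C_x = 5/2  [[BA ⟂ BC ⇒ 1x+11y-63=0] ∩ [|C−(8, 5)|²=61/2]]
2. C_y = 11/2  [[BA ⟂ BC ⇒ 1x+11y-63=0] ∩ [|C−(8, 5)|²=61/2]]
   so C = (5/2, 11/2)

C = (5/2, 11/2)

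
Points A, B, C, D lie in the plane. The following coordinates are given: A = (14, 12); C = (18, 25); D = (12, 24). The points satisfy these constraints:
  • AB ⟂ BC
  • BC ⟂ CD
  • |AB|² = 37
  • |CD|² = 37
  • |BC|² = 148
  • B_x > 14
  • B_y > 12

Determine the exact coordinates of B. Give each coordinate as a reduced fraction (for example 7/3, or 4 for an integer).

B = (20, 13)

1. B_x = 20  [[BC ⟂ CD ⇒ 6x+1y-133=0] ∩ [|B−(14, 12)|²=37]]
2. B_y = 13  [[BC ⟂ CD ⇒ 6x+1y-133=0] ∩ [|B−(14, 12)|²=37]]
   so B = (20, 13)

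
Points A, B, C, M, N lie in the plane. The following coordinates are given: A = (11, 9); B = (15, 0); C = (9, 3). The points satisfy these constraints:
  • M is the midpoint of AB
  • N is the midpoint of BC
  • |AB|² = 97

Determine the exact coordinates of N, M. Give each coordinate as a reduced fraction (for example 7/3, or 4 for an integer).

N = (12, 3/2)
M = (13, 9/2)

1. M_x = 13  [2·M = A+B = (11, 9)+(15, 0)]
2. M_y = 9/2  [2·M = A+B = (11, 9)+(15, 0)]
   so M = (13, 9/2)
3. N_x = 12  [2·N = B+C = (15, 0)+(9, 3)]
4. N_y = 3/2  [2·N = B+C = (15, 0)+(9, 3)]
   so N = (12, 3/2)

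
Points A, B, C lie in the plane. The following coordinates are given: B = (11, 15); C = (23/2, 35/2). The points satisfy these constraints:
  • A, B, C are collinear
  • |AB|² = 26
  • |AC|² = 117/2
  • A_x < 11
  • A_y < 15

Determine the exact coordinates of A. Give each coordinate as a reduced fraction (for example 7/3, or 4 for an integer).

A = (10, 10)

1. A_x = 10  [[A, B, C are collinear ⇒ -5/2x+1/2y+20=0] ∩ [|A−(11, 15)|²=26]]
2. A_y = 10  [[A, B, C are collinear ⇒ -5/2x+1/2y+20=0] ∩ [|A−(11, 15)|²=26]]
   so A = (10, 10)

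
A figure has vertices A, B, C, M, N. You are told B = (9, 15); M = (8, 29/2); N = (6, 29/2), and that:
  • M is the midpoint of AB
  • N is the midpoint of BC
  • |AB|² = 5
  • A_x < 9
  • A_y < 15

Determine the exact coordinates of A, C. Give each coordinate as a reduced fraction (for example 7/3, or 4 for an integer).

A = (7, 14)
C = (3, 14)

1. A_x = 7  [A = 2·M−B = 2·(8, 29/2)−(9, 15)]
2. A_y = 14  [A = 2·M−B = 2·(8, 29/2)−(9, 15)]
   so A = (7, 14)
3. C_x = 3  [C = 2·N−B = 2·(6, 29/2)−(9, 15)]
4. C_y = 14  [C = 2·N−B = 2·(6, 29/2)−(9, 15)]
   so C = (3, 14)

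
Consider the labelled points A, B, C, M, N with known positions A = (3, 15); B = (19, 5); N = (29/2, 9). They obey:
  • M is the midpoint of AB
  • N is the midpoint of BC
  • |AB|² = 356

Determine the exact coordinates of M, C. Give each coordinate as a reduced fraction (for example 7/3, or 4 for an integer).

M = (11, 10)
C = (10, 13)

1. M_x = 11  [2·M = A+B = (3, 15)+(19, 5)]
2. M_y = 10  [2·M = A+B = (3, 15)+(19, 5)]
   so M = (11, 10)
3. C_x = 10  [C = 2·N−B = 2·(29/2, 9)−(19, 5)]
4. C_y = 13  [C = 2·N−B = 2·(29/2, 9)−(19, 5)]
   so C = (10, 13)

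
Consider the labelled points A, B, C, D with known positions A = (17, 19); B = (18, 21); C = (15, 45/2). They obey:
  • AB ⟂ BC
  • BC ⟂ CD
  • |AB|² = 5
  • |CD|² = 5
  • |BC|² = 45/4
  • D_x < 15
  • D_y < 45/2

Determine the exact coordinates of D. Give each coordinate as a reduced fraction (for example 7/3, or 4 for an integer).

1. D_x = 14  [[BC ⟂ CD ⇒ -3x+3/2y+45/4=0] ∩ [|D−(15, 45/2)|²=5]]
2. D_y = 41/2  [[BC ⟂ CD ⇒ -3x+3/2y+45/4=0] ∩ [|D−(15, 45/2)|²=5]]
   so D = (14, 41/2)

D = (14, 41/2)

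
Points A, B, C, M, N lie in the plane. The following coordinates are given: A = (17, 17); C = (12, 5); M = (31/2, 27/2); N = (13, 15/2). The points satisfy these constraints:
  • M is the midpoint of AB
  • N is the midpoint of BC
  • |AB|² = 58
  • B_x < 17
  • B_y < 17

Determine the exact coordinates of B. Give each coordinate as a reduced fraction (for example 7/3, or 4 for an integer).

B = (14, 10)

1. B_x = 14  [B = 2·M−A = 2·(31/2, 27/2)−(17, 17)]
2. B_y = 10  [B = 2·M−A = 2·(31/2, 27/2)−(17, 17)]
   so B = (14, 10)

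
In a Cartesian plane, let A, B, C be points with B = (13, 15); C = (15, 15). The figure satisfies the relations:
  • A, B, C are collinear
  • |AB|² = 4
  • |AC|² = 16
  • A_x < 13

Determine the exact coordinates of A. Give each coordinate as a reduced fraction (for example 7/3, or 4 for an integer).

A = (11, 15)

1. A_x = 11  [[A, B, C are collinear ⇒ 2y-30=0] ∩ [|A−(13, 15)|²=4]]
2. A_y = 15  [[A, B, C are collinear ⇒ 2y-30=0] ∩ [|A−(13, 15)|²=4]]
   so A = (11, 15)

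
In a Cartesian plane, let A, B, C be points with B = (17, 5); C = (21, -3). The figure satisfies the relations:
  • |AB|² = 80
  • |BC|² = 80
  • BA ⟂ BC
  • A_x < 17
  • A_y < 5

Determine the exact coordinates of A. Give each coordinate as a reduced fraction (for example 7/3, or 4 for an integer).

1. A_x = 9  [[BA ⟂ BC ⇒ 4x-8y-28=0] ∩ [|A−(17, 5)|²=80]]
2. A_y = 1  [[BA ⟂ BC ⇒ 4x-8y-28=0] ∩ [|A−(17, 5)|²=80]]
   so A = (9, 1)

A = (9, 1)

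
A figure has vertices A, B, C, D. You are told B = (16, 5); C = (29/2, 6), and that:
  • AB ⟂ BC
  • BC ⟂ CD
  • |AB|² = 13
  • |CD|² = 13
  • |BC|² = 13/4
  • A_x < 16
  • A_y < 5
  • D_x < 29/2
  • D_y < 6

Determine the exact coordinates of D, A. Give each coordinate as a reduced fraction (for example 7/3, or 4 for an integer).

1. D_x = 25/2  [[BC ⟂ CD ⇒ -3/2x+1y+63/4=0] ∩ [|D−(29/2, 6)|²=13]]
2. D_y = 3  [[BC ⟂ CD ⇒ -3/2x+1y+63/4=0] ∩ [|D−(29/2, 6)|²=13]]
   so D = (25/2, 3)
3. A_x = 14  [[AB ⟂ BC ⇒ 3/2x-1y-19=0] ∩ [|A−(16, 5)|²=13]]
4. A_y = 2  [[AB ⟂ BC ⇒ 3/2x-1y-19=0] ∩ [|A−(16, 5)|²=13]]
   so A = (14, 2)

D = (25/2, 3)
A = (14, 2)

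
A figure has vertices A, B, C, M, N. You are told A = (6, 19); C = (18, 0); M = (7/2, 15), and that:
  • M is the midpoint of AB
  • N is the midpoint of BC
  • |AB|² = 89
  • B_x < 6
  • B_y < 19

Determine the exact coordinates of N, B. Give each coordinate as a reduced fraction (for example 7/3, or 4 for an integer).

N = (19/2, 11/2)
B = (1, 11)

1. B_x = 1  [B = 2·M−A = 2·(7/2, 15)−(6, 19)]
2. B_y = 11  [B = 2·M−A = 2·(7/2, 15)−(6, 19)]
   so B = (1, 11)
3. N_x = 19/2  [2·N = B+C = (1, 11)+(18, 0)]
4. N_y = 11/2  [2·N = B+C = (1, 11)+(18, 0)]
   so N = (19/2, 11/2)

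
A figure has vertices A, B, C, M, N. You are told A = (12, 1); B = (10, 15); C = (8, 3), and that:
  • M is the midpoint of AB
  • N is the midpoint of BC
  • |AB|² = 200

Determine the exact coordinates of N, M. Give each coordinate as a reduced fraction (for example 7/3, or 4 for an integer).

N = (9, 9)
M = (11, 8)

1. M_x = 11  [2·M = A+B = (12, 1)+(10, 15)]
2. M_y = 8  [2·M = A+B = (12, 1)+(10, 15)]
   so M = (11, 8)
3. N_x = 9  [2·N = B+C = (10, 15)+(8, 3)]
4. N_y = 9  [2·N = B+C = (10, 15)+(8, 3)]
   so N = (9, 9)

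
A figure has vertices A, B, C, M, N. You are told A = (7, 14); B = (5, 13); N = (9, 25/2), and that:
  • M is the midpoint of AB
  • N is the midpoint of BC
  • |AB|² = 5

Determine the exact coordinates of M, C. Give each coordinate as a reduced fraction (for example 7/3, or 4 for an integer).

1. M_x = 6  [2·M = A+B = (7, 14)+(5, 13)]
2. M_y = 27/2  [2·M = A+B = (7, 14)+(5, 13)]
   so M = (6, 27/2)
3. C_x = 13  [C = 2·N−B = 2·(9, 25/2)−(5, 13)]
4. C_y = 12  [C = 2·N−B = 2·(9, 25/2)−(5, 13)]
   so C = (13, 12)

M = (6, 27/2)
C = (13, 12)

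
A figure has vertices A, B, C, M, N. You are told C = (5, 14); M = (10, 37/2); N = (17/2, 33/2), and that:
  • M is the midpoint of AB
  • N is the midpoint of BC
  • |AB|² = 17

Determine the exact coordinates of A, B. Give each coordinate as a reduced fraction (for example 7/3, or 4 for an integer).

A = (8, 18)
B = (12, 19)

1. B_x = 12  [B = 2·N−C = 2·(17/2, 33/2)−(5, 14)]
2. B_y = 19  [B = 2·N−C = 2·(17/2, 33/2)−(5, 14)]
   so B = (12, 19)
3. A_x = 8  [A = 2·M−B = 2·(10, 37/2)−(12, 19)]
4. A_y = 18  [A = 2·M−B = 2·(10, 37/2)−(12, 19)]
   so A = (8, 18)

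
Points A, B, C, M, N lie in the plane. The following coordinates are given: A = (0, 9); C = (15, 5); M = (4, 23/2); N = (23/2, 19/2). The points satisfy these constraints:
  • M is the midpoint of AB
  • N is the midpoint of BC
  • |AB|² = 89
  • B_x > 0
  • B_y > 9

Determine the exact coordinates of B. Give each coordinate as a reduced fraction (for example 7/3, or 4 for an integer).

B = (8, 14)

1. B_x = 8  [B = 2·M−A = 2·(4, 23/2)−(0, 9)]
2. B_y = 14  [B = 2·M−A = 2·(4, 23/2)−(0, 9)]
   so B = (8, 14)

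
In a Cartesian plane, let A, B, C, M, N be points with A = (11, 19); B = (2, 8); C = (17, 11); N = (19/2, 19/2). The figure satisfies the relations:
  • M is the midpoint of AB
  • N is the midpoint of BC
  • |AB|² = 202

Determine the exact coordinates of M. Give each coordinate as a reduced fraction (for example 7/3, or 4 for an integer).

1. M_x = 13/2  [2·M = A+B = (11, 19)+(2, 8)]
2. M_y = 27/2  [2·M = A+B = (11, 19)+(2, 8)]
   so M = (13/2, 27/2)

M = (13/2, 27/2)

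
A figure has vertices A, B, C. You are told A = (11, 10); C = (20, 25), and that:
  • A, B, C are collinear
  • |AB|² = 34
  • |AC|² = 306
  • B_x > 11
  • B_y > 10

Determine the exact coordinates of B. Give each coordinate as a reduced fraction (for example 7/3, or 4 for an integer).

1. B_x = 14  [[A, B, C are collinear ⇒ 15x-9y-75=0] ∩ [|B−(11, 10)|²=34]]
2. B_y = 15  [[A, B, C are collinear ⇒ 15x-9y-75=0] ∩ [|B−(11, 10)|²=34]]
   so B = (14, 15)

B = (14, 15)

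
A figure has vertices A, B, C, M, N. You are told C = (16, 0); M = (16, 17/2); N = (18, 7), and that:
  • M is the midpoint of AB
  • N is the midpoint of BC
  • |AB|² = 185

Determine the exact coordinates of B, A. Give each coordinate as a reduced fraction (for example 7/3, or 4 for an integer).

1. B_x = 20  [B = 2·N−C = 2·(18, 7)−(16, 0)]
2. B_y = 14  [B = 2·N−C = 2·(18, 7)−(16, 0)]
   so B = (20, 14)
3. A_x = 12  [A = 2·M−B = 2·(16, 17/2)−(20, 14)]
4. A_y = 3  [A = 2·M−B = 2·(16, 17/2)−(20, 14)]
   so A = (12, 3)

B = (20, 14)
A = (12, 3)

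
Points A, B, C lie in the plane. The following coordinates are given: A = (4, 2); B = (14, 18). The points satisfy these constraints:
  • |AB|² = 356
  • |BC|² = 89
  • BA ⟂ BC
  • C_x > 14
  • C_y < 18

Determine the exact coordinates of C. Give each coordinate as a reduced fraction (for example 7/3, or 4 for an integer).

1. C_x = 22  [[BA ⟂ BC ⇒ -10x-16y+428=0] ∩ [|C−(14, 18)|²=89]]
2. C_y = 13  [[BA ⟂ BC ⇒ -10x-16y+428=0] ∩ [|C−(14, 18)|²=89]]
   so C = (22, 13)

C = (22, 13)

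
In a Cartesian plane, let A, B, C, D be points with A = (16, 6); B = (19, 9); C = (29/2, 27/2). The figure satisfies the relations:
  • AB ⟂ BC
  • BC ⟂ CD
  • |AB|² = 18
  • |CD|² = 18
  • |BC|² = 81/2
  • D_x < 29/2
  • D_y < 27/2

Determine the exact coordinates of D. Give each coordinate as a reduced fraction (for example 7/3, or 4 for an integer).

D = (23/2, 21/2)

1. D_x = 23/2  [[BC ⟂ CD ⇒ -9/2x+9/2y+9/2=0] ∩ [|D−(29/2, 27/2)|²=18]]
2. D_y = 21/2  [[BC ⟂ CD ⇒ -9/2x+9/2y+9/2=0] ∩ [|D−(29/2, 27/2)|²=18]]
   so D = (23/2, 21/2)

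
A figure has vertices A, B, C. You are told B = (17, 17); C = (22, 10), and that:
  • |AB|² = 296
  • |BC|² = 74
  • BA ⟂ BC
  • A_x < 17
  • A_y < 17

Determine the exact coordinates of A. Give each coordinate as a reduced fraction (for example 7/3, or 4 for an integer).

A = (3, 7)

1. A_x = 3  [[BA ⟂ BC ⇒ 5x-7y+34=0] ∩ [|A−(17, 17)|²=296]]
2. A_y = 7  [[BA ⟂ BC ⇒ 5x-7y+34=0] ∩ [|A−(17, 17)|²=296]]
   so A = (3, 7)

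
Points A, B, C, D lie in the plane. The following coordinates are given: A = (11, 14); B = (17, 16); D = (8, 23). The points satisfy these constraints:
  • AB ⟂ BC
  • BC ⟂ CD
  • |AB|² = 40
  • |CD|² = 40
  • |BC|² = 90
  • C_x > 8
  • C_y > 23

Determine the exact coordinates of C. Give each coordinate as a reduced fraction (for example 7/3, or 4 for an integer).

1. C_x = 14  [[AB ⟂ BC ⇒ 6x+2y-134=0] ∩ [|C−(8, 23)|²=40]]
2. C_y = 25  [[AB ⟂ BC ⇒ 6x+2y-134=0] ∩ [|C−(8, 23)|²=40]]
   so C = (14, 25)

C = (14, 25)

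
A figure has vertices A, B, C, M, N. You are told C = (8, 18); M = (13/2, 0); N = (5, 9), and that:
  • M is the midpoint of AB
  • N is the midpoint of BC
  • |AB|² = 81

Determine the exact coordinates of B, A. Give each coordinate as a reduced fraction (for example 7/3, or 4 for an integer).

1. B_x = 2  [B = 2·N−C = 2·(5, 9)−(8, 18)]
2. B_y = 0  [B = 2·N−C = 2·(5, 9)−(8, 18)]
   so B = (2, 0)
3. A_x = 11  [A = 2·M−B = 2·(13/2, 0)−(2, 0)]
4. A_y = 0  [A = 2·M−B = 2·(13/2, 0)−(2, 0)]
   so A = (11, 0)

B = (2, 0)
A = (11, 0)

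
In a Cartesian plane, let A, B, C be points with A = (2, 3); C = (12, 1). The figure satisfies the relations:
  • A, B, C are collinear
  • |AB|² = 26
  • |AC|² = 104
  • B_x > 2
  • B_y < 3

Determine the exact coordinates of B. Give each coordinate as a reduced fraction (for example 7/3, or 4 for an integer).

1. B_x = 7  [[A, B, C are collinear ⇒ -2x-10y+34=0] ∩ [|B−(2, 3)|²=26]]
2. B_y = 2  [[A, B, C are collinear ⇒ -2x-10y+34=0] ∩ [|B−(2, 3)|²=26]]
   so B = (7, 2)

B = (7, 2)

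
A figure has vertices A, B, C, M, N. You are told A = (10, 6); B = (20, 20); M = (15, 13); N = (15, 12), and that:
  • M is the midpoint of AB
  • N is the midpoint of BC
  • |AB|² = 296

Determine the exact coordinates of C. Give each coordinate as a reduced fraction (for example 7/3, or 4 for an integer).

1. C_x = 10  [C = 2·N−B = 2·(15, 12)−(20, 20)]
2. C_y = 4  [C = 2·N−B = 2·(15, 12)−(20, 20)]
   so C = (10, 4)

C = (10, 4)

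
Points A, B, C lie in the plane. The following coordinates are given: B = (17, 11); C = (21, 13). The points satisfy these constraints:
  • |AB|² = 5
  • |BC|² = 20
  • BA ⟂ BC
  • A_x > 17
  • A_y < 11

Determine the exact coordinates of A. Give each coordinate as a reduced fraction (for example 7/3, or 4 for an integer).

A = (18, 9)

1. A_x = 18  [[BA ⟂ BC ⇒ 4x+2y-90=0] ∩ [|A−(17, 11)|²=5]]
2. A_y = 9  [[BA ⟂ BC ⇒ 4x+2y-90=0] ∩ [|A−(17, 11)|²=5]]
   so A = (18, 9)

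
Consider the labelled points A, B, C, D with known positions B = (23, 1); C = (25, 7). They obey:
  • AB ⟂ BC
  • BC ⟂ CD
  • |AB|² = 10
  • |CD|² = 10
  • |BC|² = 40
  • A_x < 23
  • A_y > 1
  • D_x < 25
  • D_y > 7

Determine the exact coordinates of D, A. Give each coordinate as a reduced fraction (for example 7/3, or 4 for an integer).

D = (22, 8)
A = (20, 2)

1. D_x = 22  [[BC ⟂ CD ⇒ 2x+6y-92=0] ∩ [|D−(25, 7)|²=10]]
2. D_y = 8  [[BC ⟂ CD ⇒ 2x+6y-92=0] ∩ [|D−(25, 7)|²=10]]
   so D = (22, 8)
3. A_x = 20  [[AB ⟂ BC ⇒ -2x-6y+52=0] ∩ [|A−(23, 1)|²=10]]
4. A_y = 2  [[AB ⟂ BC ⇒ -2x-6y+52=0] ∩ [|A−(23, 1)|²=10]]
   so A = (20, 2)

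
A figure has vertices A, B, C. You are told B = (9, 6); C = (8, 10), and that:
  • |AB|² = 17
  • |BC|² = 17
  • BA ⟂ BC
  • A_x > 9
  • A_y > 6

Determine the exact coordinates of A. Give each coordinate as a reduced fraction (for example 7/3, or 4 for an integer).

A = (13, 7)

1. A_x = 13  [[BA ⟂ BC ⇒ -1x+4y-15=0] ∩ [|A−(9, 6)|²=17]]
2. A_y = 7  [[BA ⟂ BC ⇒ -1x+4y-15=0] ∩ [|A−(9, 6)|²=17]]
   so A = (13, 7)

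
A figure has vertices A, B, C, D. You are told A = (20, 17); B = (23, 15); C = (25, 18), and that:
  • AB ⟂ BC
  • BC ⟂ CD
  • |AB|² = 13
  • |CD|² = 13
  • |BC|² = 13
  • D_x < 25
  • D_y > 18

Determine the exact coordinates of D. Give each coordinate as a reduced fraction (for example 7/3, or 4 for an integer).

1. D_x = 22  [[BC ⟂ CD ⇒ 2x+3y-104=0] ∩ [|D−(25, 18)|²=13]]
2. D_y = 20  [[BC ⟂ CD ⇒ 2x+3y-104=0] ∩ [|D−(25, 18)|²=13]]
   so D = (22, 20)

D = (22, 20)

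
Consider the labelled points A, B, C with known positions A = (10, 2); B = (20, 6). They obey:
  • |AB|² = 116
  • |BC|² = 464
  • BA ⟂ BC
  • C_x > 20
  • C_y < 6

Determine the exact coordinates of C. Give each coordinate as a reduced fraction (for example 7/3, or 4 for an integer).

C = (28, -14)

1. C_x = 28  [[BA ⟂ BC ⇒ -10x-4y+224=0] ∩ [|C−(20, 6)|²=464]]
2. C_y = -14  [[BA ⟂ BC ⇒ -10x-4y+224=0] ∩ [|C−(20, 6)|²=464]]
   so C = (28, -14)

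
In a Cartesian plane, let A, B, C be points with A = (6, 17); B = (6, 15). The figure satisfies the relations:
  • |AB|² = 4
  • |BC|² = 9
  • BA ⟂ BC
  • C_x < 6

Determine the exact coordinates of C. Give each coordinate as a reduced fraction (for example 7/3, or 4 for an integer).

C = (3, 15)

1. C_x = 3  [[BA ⟂ BC ⇒ 2y-30=0] ∩ [|C−(6, 15)|²=9]]
2. C_y = 15  [[BA ⟂ BC ⇒ 2y-30=0] ∩ [|C−(6, 15)|²=9]]
   so C = (3, 15)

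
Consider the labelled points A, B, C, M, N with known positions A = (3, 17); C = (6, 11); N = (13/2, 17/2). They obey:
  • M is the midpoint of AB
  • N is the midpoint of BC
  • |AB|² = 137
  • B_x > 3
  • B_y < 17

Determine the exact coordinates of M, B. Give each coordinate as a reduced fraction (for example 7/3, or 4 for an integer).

1. B_x = 7  [B = 2·N−C = 2·(13/2, 17/2)−(6, 11)]
2. B_y = 6  [B = 2·N−C = 2·(13/2, 17/2)−(6, 11)]
   so B = (7, 6)
3. M_x = 5  [2·M = A+B = (3, 17)+(7, 6)]
4. M_y = 23/2  [2·M = A+B = (3, 17)+(7, 6)]
   so M = (5, 23/2)

M = (5, 23/2)
B = (7, 6)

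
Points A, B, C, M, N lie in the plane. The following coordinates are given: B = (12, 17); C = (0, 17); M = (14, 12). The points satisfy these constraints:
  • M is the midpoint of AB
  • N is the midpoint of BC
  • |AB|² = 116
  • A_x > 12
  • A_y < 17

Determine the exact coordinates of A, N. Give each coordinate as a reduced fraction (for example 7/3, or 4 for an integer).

1. A_x = 16  [A = 2·M−B = 2·(14, 12)−(12, 17)]
2. A_y = 7  [A = 2·M−B = 2·(14, 12)−(12, 17)]
   so A = (16, 7)
3. N_x = 6  [2·N = B+C = (12, 17)+(0, 17)]
4. N_y = 17  [2·N = B+C = (12, 17)+(0, 17)]
   so N = (6, 17)

A = (16, 7)
N = (6, 17)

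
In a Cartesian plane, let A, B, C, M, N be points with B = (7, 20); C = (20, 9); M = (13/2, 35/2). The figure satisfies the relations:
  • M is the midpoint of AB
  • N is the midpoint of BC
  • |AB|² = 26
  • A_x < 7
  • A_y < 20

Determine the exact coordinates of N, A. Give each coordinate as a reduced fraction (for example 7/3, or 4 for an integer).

N = (27/2, 29/2)
A = (6, 15)

1. A_x = 6  [A = 2·M−B = 2·(13/2, 35/2)−(7, 20)]
2. A_y = 15  [A = 2·M−B = 2·(13/2, 35/2)−(7, 20)]
   so A = (6, 15)
3. N_x = 27/2  [2·N = B+C = (7, 20)+(20, 9)]
4. N_y = 29/2  [2·N = B+C = (7, 20)+(20, 9)]
   so N = (27/2, 29/2)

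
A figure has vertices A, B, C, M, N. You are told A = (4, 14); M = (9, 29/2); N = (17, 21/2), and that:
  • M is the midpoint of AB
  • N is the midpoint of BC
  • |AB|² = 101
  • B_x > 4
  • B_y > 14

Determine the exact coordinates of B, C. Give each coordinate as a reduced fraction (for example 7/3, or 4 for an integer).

B = (14, 15)
C = (20, 6)

1. B_x = 14  [B = 2·M−A = 2·(9, 29/2)−(4, 14)]
2. B_y = 15  [B = 2·M−A = 2·(9, 29/2)−(4, 14)]
   so B = (14, 15)
3. C_x = 20  [C = 2·N−B = 2·(17, 21/2)−(14, 15)]
4. C_y = 6  [C = 2·N−B = 2·(17, 21/2)−(14, 15)]
   so C = (20, 6)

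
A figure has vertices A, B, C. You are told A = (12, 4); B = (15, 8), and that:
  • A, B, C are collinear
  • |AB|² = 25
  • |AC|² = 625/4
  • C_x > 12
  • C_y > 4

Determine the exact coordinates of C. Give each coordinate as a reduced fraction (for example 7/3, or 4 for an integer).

1. C_x = 39/2  [[A, B, C are collinear ⇒ -4x+3y+36=0] ∩ [|C−(12, 4)|²=625/4]]
2. C_y = 14  [[A, B, C are collinear ⇒ -4x+3y+36=0] ∩ [|C−(12, 4)|²=625/4]]
   so C = (39/2, 14)

C = (39/2, 14)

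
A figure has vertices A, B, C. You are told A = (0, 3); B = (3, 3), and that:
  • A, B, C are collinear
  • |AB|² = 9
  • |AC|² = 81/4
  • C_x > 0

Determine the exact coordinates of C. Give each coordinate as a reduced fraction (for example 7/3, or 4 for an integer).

C = (9/2, 3)

1. C_x = 9/2  [[A, B, C are collinear ⇒ 3y-9=0] ∩ [|C−(0, 3)|²=81/4]]
2. C_y = 3  [[A, B, C are collinear ⇒ 3y-9=0] ∩ [|C−(0, 3)|²=81/4]]
   so C = (9/2, 3)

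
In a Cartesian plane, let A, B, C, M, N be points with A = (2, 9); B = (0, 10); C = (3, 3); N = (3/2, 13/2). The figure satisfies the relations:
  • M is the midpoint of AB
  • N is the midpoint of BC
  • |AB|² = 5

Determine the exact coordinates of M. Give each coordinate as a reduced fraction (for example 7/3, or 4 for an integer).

1. M_x = 1  [2·M = A+B = (2, 9)+(0, 10)]
2. M_y = 19/2  [2·M = A+B = (2, 9)+(0, 10)]
   so M = (1, 19/2)

M = (1, 19/2)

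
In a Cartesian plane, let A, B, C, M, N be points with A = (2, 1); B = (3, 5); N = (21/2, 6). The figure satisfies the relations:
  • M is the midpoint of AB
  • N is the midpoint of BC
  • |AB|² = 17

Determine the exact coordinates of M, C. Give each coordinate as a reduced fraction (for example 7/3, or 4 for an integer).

1. M_x = 5/2  [2·M = A+B = (2, 1)+(3, 5)]
2. M_y = 3  [2·M = A+B = (2, 1)+(3, 5)]
   so M = (5/2, 3)
3. C_x = 18  [C = 2·N−B = 2·(21/2, 6)−(3, 5)]
4. C_y = 7  [C = 2·N−B = 2·(21/2, 6)−(3, 5)]
   so C = (18, 7)

M = (5/2, 3)
C = (18, 7)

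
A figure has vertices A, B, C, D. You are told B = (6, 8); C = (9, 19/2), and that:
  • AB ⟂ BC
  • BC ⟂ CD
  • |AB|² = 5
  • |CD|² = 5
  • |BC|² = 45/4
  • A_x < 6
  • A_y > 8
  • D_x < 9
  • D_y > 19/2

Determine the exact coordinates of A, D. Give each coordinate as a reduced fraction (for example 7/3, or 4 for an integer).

A = (5, 10)
D = (8, 23/2)

1. A_x = 5  [[AB ⟂ BC ⇒ -3x-3/2y+30=0] ∩ [|A−(6, 8)|²=5]]
2. A_y = 10  [[AB ⟂ BC ⇒ -3x-3/2y+30=0] ∩ [|A−(6, 8)|²=5]]
   so A = (5, 10)
3. D_x = 8  [[BC ⟂ CD ⇒ 3x+3/2y-165/4=0] ∩ [|D−(9, 19/2)|²=5]]
4. D_y = 23/2  [[BC ⟂ CD ⇒ 3x+3/2y-165/4=0] ∩ [|D−(9, 19/2)|²=5]]
   so D = (8, 23/2)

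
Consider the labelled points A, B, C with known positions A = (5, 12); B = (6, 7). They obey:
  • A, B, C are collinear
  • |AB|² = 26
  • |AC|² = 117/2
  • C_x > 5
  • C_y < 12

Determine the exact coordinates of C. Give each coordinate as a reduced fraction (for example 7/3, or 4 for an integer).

C = (13/2, 9/2)

1. C_x = 13/2  [[A, B, C are collinear ⇒ 5x+1y-37=0] ∩ [|C−(5, 12)|²=117/2]]
2. C_y = 9/2  [[A, B, C are collinear ⇒ 5x+1y-37=0] ∩ [|C−(5, 12)|²=117/2]]
   so C = (13/2, 9/2)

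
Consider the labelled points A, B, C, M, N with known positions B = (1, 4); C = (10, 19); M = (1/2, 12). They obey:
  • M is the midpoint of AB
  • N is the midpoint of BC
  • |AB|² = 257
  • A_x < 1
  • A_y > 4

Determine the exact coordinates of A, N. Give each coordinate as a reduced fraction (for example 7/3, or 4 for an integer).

1. A_x = 0  [A = 2·M−B = 2·(1/2, 12)−(1, 4)]
2. A_y = 20  [A = 2·M−B = 2·(1/2, 12)−(1, 4)]
   so A = (0, 20)
3. N_x = 11/2  [2·N = B+C = (1, 4)+(10, 19)]
4. N_y = 23/2  [2·N = B+C = (1, 4)+(10, 19)]
   so N = (11/2, 23/2)

A = (0, 20)
N = (11/2, 23/2)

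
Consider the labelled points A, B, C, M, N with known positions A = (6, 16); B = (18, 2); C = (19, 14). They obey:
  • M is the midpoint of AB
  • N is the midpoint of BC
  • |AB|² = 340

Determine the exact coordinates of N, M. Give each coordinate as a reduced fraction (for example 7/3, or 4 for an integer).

N = (37/2, 8)
M = (12, 9)

1. M_x = 12  [2·M = A+B = (6, 16)+(18, 2)]
2. M_y = 9  [2·M = A+B = (6, 16)+(18, 2)]
   so M = (12, 9)
3. N_x = 37/2  [2·N = B+C = (18, 2)+(19, 14)]
4. N_y = 8  [2·N = B+C = (18, 2)+(19, 14)]
   so N = (37/2, 8)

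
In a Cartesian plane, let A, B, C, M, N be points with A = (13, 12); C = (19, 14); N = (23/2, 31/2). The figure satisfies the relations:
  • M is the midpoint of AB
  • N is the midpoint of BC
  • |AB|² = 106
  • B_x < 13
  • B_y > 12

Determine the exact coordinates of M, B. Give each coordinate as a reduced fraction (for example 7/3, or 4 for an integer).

1. B_x = 4  [B = 2·N−C = 2·(23/2, 31/2)−(19, 14)]
2. B_y = 17  [B = 2·N−C = 2·(23/2, 31/2)−(19, 14)]
   so B = (4, 17)
3. M_x = 17/2  [2·M = A+B = (13, 12)+(4, 17)]
4. M_y = 29/2  [2·M = A+B = (13, 12)+(4, 17)]
   so M = (17/2, 29/2)

M = (17/2, 29/2)
B = (4, 17)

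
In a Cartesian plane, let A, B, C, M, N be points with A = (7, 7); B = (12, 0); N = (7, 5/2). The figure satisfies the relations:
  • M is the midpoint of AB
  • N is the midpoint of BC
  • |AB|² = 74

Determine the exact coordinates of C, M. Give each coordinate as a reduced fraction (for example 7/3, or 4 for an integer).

C = (2, 5)
M = (19/2, 7/2)

1. M_x = 19/2  [2·M = A+B = (7, 7)+(12, 0)]
2. M_y = 7/2  [2·M = A+B = (7, 7)+(12, 0)]
   so M = (19/2, 7/2)
3. C_x = 2  [C = 2·N−B = 2·(7, 5/2)−(12, 0)]
4. C_y = 5  [C = 2·N−B = 2·(7, 5/2)−(12, 0)]
   so C = (2, 5)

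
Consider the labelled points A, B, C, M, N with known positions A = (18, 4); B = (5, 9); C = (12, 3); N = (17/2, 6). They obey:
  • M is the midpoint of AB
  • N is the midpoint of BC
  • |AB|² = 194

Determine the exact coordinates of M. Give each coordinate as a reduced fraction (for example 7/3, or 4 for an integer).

1. M_x = 23/2  [2·M = A+B = (18, 4)+(5, 9)]
2. M_y = 13/2  [2·M = A+B = (18, 4)+(5, 9)]
   so M = (23/2, 13/2)

M = (23/2, 13/2)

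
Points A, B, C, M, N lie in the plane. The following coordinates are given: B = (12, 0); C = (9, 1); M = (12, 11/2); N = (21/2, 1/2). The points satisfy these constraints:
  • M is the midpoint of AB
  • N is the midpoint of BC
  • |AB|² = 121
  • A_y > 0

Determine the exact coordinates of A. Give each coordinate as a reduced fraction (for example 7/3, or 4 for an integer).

A = (12, 11)

1. A_x = 12  [A = 2·M−B = 2·(12, 11/2)−(12, 0)]
2. A_y = 11  [A = 2·M−B = 2·(12, 11/2)−(12, 0)]
   so A = (12, 11)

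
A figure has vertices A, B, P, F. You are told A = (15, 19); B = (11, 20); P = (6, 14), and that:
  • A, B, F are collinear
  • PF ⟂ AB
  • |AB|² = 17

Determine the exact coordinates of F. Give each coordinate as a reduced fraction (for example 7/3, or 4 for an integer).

1. F_x = 131/17  [[A, B, F are collinear ⇒ -1x-4y+91=0] ∩ [PF ⟂ AB ⇒ -4x+1y+10=0]]
2. F_y = 354/17  [[A, B, F are collinear ⇒ -1x-4y+91=0] ∩ [PF ⟂ AB ⇒ -4x+1y+10=0]]
   so F = (131/17, 354/17)

F = (131/17, 354/17)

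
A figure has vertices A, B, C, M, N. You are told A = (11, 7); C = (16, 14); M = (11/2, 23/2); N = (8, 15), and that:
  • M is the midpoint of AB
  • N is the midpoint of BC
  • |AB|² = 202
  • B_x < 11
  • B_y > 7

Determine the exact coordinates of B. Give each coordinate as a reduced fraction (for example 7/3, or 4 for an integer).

1. B_x = 0  [B = 2·M−A = 2·(11/2, 23/2)−(11, 7)]
2. B_y = 16  [B = 2·M−A = 2·(11/2, 23/2)−(11, 7)]
   so B = (0, 16)

B = (0, 16)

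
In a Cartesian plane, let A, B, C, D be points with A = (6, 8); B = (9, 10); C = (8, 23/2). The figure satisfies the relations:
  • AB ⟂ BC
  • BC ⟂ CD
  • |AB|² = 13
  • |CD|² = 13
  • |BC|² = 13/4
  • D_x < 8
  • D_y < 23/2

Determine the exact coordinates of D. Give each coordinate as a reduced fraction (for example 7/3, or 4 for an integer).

1. D_x = 5  [[BC ⟂ CD ⇒ -1x+3/2y-37/4=0] ∩ [|D−(8, 23/2)|²=13]]
2. D_y = 19/2  [[BC ⟂ CD ⇒ -1x+3/2y-37/4=0] ∩ [|D−(8, 23/2)|²=13]]
   so D = (5, 19/2)

D = (5, 19/2)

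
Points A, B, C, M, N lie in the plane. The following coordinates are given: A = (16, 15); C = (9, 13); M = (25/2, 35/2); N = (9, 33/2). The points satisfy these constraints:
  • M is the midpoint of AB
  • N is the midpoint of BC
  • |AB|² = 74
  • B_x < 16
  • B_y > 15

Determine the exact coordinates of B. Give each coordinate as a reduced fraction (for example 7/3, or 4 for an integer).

B = (9, 20)

1. B_x = 9  [B = 2·M−A = 2·(25/2, 35/2)−(16, 15)]
2. B_y = 20  [B = 2·M−A = 2·(25/2, 35/2)−(16, 15)]
   so B = (9, 20)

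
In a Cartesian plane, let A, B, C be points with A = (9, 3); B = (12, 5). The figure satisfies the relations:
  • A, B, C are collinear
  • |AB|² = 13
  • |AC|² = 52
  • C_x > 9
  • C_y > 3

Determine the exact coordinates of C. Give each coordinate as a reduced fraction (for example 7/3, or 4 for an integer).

C = (15, 7)

1. C_x = 15  [[A, B, C are collinear ⇒ -2x+3y+9=0] ∩ [|C−(9, 3)|²=52]]
2. C_y = 7  [[A, B, C are collinear ⇒ -2x+3y+9=0] ∩ [|C−(9, 3)|²=52]]
   so C = (15, 7)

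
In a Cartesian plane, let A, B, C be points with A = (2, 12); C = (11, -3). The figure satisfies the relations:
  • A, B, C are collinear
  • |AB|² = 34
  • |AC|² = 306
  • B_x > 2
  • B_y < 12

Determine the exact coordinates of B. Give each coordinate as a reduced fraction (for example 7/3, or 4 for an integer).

1. B_x = 5  [[A, B, C are collinear ⇒ -15x-9y+138=0] ∩ [|B−(2, 12)|²=34]]
2. B_y = 7  [[A, B, C are collinear ⇒ -15x-9y+138=0] ∩ [|B−(2, 12)|²=34]]
   so B = (5, 7)

B = (5, 7)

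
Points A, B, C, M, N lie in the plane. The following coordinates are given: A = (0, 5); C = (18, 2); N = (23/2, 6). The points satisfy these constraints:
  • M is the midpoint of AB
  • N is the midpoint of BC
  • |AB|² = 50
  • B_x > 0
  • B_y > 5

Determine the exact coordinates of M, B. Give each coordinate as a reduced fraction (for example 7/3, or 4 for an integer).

1. B_x = 5  [B = 2·N−C = 2·(23/2, 6)−(18, 2)]
2. B_y = 10  [B = 2·N−C = 2·(23/2, 6)−(18, 2)]
   so B = (5, 10)
3. M_x = 5/2  [2·M = A+B = (0, 5)+(5, 10)]
4. M_y = 15/2  [2·M = A+B = (0, 5)+(5, 10)]
   so M = (5/2, 15/2)

M = (5/2, 15/2)
B = (5, 10)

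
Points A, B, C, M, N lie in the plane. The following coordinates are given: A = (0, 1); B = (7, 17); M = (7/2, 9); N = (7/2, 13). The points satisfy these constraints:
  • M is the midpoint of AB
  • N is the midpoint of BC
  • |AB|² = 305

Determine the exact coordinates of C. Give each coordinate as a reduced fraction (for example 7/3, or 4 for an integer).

C = (0, 9)

1. C_x = 0  [C = 2·N−B = 2·(7/2, 13)−(7, 17)]
2. C_y = 9  [C = 2·N−B = 2·(7/2, 13)−(7, 17)]
   so C = (0, 9)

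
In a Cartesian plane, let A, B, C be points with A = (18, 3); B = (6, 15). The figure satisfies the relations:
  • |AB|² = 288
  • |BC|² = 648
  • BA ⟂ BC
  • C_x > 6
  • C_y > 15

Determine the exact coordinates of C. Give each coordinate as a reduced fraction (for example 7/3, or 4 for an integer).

1. C_x = 24  [[BA ⟂ BC ⇒ 12x-12y+108=0] ∩ [|C−(6, 15)|²=648]]
2. C_y = 33  [[BA ⟂ BC ⇒ 12x-12y+108=0] ∩ [|C−(6, 15)|²=648]]
   so C = (24, 33)

C = (24, 33)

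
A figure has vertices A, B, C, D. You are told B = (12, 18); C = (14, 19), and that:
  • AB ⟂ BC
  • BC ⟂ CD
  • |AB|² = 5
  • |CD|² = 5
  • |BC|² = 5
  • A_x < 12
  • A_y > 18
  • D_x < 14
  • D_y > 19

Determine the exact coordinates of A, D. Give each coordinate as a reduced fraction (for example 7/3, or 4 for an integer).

1. A_x = 11  [[AB ⟂ BC ⇒ -2x-1y+42=0] ∩ [|A−(12, 18)|²=5]]
2. A_y = 20  [[AB ⟂ BC ⇒ -2x-1y+42=0] ∩ [|A−(12, 18)|²=5]]
   so A = (11, 20)
3. D_x = 13  [[BC ⟂ CD ⇒ 2x+1y-47=0] ∩ [|D−(14, 19)|²=5]]
4. D_y = 21  [[BC ⟂ CD ⇒ 2x+1y-47=0] ∩ [|D−(14, 19)|²=5]]
   so D = (13, 21)

A = (11, 20)
D = (13, 21)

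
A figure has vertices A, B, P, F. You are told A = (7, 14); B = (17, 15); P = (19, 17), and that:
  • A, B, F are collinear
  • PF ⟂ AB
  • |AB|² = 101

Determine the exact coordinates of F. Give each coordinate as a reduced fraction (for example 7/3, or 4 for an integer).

1. F_x = 1937/101  [[A, B, F are collinear ⇒ -1x+10y-133=0] ∩ [PF ⟂ AB ⇒ 10x+1y-207=0]]
2. F_y = 1537/101  [[A, B, F are collinear ⇒ -1x+10y-133=0] ∩ [PF ⟂ AB ⇒ 10x+1y-207=0]]
   so F = (1937/101, 1537/101)

F = (1937/101, 1537/101)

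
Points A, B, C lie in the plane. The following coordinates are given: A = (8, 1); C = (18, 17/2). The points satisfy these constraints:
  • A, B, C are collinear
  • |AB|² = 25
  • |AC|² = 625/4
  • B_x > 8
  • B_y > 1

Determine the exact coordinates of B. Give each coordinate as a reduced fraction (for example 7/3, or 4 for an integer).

B = (12, 4)

1. B_x = 12  [[A, B, C are collinear ⇒ 15/2x-10y-50=0] ∩ [|B−(8, 1)|²=25]]
2. B_y = 4  [[A, B, C are collinear ⇒ 15/2x-10y-50=0] ∩ [|B−(8, 1)|²=25]]
   so B = (12, 4)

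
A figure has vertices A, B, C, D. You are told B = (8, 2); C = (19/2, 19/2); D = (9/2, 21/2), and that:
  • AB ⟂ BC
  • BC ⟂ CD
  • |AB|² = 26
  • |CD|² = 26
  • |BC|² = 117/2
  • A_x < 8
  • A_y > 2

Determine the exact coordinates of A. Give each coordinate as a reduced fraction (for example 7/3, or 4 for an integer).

A = (3, 3)

1. A_x = 3  [[AB ⟂ BC ⇒ -3/2x-15/2y+27=0] ∩ [|A−(8, 2)|²=26]]
2. A_y = 3  [[AB ⟂ BC ⇒ -3/2x-15/2y+27=0] ∩ [|A−(8, 2)|²=26]]
   so A = (3, 3)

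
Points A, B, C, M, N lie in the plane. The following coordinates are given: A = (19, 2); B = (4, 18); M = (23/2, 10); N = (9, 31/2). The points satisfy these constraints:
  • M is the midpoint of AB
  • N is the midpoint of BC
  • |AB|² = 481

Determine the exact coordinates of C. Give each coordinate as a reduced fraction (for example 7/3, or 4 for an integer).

C = (14, 13)

1. C_x = 14  [C = 2·N−B = 2·(9, 31/2)−(4, 18)]
2. C_y = 13  [C = 2·N−B = 2·(9, 31/2)−(4, 18)]
   so C = (14, 13)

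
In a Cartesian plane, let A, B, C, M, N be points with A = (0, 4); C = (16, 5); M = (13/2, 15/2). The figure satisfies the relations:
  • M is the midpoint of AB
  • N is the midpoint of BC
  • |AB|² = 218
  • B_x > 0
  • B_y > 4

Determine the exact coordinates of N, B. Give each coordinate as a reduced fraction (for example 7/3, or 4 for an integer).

N = (29/2, 8)
B = (13, 11)

1. B_x = 13  [B = 2·M−A = 2·(13/2, 15/2)−(0, 4)]
2. B_y = 11  [B = 2·M−A = 2·(13/2, 15/2)−(0, 4)]
   so B = (13, 11)
3. N_x = 29/2  [2·N = B+C = (13, 11)+(16, 5)]
4. N_y = 8  [2·N = B+C = (13, 11)+(16, 5)]
   so N = (29/2, 8)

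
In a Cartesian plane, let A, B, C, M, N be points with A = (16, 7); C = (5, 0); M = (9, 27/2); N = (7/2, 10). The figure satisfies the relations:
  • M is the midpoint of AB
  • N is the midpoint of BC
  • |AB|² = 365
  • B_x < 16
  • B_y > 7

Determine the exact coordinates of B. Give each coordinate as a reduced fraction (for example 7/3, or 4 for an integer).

1. B_x = 2  [B = 2·M−A = 2·(9, 27/2)−(16, 7)]
2. B_y = 20  [B = 2·M−A = 2·(9, 27/2)−(16, 7)]
   so B = (2, 20)

B = (2, 20)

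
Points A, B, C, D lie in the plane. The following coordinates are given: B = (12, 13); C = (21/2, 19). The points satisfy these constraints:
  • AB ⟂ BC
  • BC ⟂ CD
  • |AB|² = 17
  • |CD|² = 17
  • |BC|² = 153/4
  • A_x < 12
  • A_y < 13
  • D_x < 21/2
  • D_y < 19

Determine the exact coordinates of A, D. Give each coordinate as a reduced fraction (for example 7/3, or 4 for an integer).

1. A_x = 8  [[AB ⟂ BC ⇒ 3/2x-6y+60=0] ∩ [|A−(12, 13)|²=17]]
2. A_y = 12  [[AB ⟂ BC ⇒ 3/2x-6y+60=0] ∩ [|A−(12, 13)|²=17]]
   so A = (8, 12)
3. D_x = 13/2  [[BC ⟂ CD ⇒ -3/2x+6y-393/4=0] ∩ [|D−(21/2, 19)|²=17]]
4. D_y = 18  [[BC ⟂ CD ⇒ -3/2x+6y-393/4=0] ∩ [|D−(21/2, 19)|²=17]]
   so D = (13/2, 18)

A = (8, 12)
D = (13/2, 18)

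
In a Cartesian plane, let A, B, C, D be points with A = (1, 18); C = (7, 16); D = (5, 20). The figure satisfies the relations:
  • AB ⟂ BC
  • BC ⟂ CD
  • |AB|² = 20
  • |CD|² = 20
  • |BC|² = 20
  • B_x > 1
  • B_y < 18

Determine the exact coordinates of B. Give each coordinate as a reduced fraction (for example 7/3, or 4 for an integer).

1. B_x = 3  [[BC ⟂ CD ⇒ 2x-4y+50=0] ∩ [|B−(1, 18)|²=20]]
2. B_y = 14  [[BC ⟂ CD ⇒ 2x-4y+50=0] ∩ [|B−(1, 18)|²=20]]
   so B = (3, 14)

B = (3, 14)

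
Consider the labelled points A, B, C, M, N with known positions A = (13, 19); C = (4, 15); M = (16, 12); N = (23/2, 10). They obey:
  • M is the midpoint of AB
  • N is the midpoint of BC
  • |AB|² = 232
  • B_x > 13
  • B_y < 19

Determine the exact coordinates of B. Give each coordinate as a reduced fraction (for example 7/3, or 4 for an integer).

1. B_x = 19  [B = 2·M−A = 2·(16, 12)−(13, 19)]
2. B_y = 5  [B = 2·M−A = 2·(16, 12)−(13, 19)]
   so B = (19, 5)

B = (19, 5)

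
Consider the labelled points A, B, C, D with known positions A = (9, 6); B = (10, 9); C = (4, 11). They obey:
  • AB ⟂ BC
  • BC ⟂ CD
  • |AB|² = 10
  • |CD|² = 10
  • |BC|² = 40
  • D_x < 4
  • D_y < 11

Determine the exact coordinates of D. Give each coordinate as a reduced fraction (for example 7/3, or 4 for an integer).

1. D_x = 3  [[BC ⟂ CD ⇒ -6x+2y+2=0] ∩ [|D−(4, 11)|²=10]]
2. D_y = 8  [[BC ⟂ CD ⇒ -6x+2y+2=0] ∩ [|D−(4, 11)|²=10]]
   so D = (3, 8)

D = (3, 8)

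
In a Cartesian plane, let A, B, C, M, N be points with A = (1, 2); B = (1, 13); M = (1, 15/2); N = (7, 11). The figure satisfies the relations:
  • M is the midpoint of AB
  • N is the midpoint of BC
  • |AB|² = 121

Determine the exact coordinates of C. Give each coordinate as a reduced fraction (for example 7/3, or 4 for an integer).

1. C_x = 13  [C = 2·N−B = 2·(7, 11)−(1, 13)]
2. C_y = 9  [C = 2·N−B = 2·(7, 11)−(1, 13)]
   so C = (13, 9)

C = (13, 9)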